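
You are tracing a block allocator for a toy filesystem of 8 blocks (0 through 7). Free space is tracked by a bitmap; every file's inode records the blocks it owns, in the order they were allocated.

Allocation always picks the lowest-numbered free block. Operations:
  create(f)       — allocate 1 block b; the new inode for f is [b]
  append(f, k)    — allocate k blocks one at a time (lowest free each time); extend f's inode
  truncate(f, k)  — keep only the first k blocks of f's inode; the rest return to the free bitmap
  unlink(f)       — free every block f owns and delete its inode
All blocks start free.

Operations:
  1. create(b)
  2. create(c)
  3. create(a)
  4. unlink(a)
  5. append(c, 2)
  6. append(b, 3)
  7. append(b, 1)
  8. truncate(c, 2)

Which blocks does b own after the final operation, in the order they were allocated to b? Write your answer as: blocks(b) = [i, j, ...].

create(b): bitmap=F....... | b=[0]
create(c): bitmap=FF...... | b=[0] c=[1]
create(a): bitmap=FFF..... | a=[2] b=[0] c=[1]
unlink(a): bitmap=FF...... | b=[0] c=[1]
append(c, 2): bitmap=FFFF.... | b=[0] c=[1, 2, 3]
append(b, 3): bitmap=FFFFFFF. | b=[0, 4, 5, 6] c=[1, 2, 3]
append(b, 1): bitmap=FFFFFFFF | b=[0, 4, 5, 6, 7] c=[1, 2, 3]
truncate(c, 2): bitmap=FFF.FFFF | b=[0, 4, 5, 6, 7] c=[1, 2]

blocks(b) = [0, 4, 5, 6, 7]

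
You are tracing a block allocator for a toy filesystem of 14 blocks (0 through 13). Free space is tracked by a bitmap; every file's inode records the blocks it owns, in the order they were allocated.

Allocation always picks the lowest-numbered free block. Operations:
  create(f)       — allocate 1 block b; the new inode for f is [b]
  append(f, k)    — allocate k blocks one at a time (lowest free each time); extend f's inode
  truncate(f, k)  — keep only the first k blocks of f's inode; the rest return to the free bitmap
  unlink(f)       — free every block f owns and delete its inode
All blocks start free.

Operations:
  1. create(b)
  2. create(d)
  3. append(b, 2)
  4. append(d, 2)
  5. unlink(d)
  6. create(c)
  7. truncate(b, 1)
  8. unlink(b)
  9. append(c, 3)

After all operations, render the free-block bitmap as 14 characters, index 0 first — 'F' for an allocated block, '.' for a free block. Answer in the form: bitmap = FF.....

bitmap = FFFF..........

[1] create(b) — b=0 (map F.............)
[2] create(d) — b=0 d=1 (map FF............)
[3] append(b, 2) — b=0,2,3 d=1 (map FFFF..........)
[4] append(d, 2) — b=0,2,3 d=1,4,5 (map FFFFFF........)
[5] unlink(d) — b=0,2,3 (map F.FF..........)
[6] create(c) — b=0,2,3 c=1 (map FFFF..........)
[7] truncate(b, 1) — b=0 c=1 (map FF............)
[8] unlink(b) — c=1 (map .F............)
[9] append(c, 3) — c=1,0,2,3 (map FFFF..........)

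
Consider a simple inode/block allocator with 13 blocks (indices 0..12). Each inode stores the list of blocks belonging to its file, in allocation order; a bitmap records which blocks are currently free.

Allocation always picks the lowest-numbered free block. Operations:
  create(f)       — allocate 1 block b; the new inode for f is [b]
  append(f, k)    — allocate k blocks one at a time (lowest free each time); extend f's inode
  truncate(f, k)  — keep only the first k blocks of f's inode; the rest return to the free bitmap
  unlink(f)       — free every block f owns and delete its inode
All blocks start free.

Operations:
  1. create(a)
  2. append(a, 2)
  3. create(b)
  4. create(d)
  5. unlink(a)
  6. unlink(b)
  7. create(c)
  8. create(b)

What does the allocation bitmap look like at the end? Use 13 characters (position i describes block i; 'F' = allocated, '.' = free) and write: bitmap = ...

bitmap = FF..F........

after create(a) → a:[0]  free=[F............]
after append(a, 2) → a:[0, 1, 2]  free=[FFF..........]
after create(b) → a:[0, 1, 2], b:[3]  free=[FFFF.........]
after create(d) → a:[0, 1, 2], b:[3], d:[4]  free=[FFFFF........]
after unlink(a) → b:[3], d:[4]  free=[...FF........]
after unlink(b) → d:[4]  free=[....F........]
after create(c) → c:[0], d:[4]  free=[F...F........]
after create(b) → b:[1], c:[0], d:[4]  free=[FF..F........]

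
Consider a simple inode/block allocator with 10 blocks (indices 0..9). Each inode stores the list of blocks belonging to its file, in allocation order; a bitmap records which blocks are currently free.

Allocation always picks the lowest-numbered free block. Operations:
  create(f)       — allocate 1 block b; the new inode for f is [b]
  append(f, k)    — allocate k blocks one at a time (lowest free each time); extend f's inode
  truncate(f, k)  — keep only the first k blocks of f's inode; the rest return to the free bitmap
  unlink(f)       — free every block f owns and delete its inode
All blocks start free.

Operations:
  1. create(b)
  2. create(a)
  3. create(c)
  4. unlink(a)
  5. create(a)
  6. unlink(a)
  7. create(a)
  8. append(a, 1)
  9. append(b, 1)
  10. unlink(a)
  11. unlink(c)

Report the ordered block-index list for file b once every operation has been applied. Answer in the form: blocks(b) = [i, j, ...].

blocks(b) = [0, 4]

create(b): bitmap=F......... | b=[0]
create(a): bitmap=FF........ | a=[1] b=[0]
create(c): bitmap=FFF....... | a=[1] b=[0] c=[2]
unlink(a): bitmap=F.F....... | b=[0] c=[2]
create(a): bitmap=FFF....... | a=[1] b=[0] c=[2]
unlink(a): bitmap=F.F....... | b=[0] c=[2]
create(a): bitmap=FFF....... | a=[1] b=[0] c=[2]
append(a, 1): bitmap=FFFF...... | a=[1, 3] b=[0] c=[2]
append(b, 1): bitmap=FFFFF..... | a=[1, 3] b=[0, 4] c=[2]
unlink(a): bitmap=F.F.F..... | b=[0, 4] c=[2]
unlink(c): bitmap=F...F..... | b=[0, 4]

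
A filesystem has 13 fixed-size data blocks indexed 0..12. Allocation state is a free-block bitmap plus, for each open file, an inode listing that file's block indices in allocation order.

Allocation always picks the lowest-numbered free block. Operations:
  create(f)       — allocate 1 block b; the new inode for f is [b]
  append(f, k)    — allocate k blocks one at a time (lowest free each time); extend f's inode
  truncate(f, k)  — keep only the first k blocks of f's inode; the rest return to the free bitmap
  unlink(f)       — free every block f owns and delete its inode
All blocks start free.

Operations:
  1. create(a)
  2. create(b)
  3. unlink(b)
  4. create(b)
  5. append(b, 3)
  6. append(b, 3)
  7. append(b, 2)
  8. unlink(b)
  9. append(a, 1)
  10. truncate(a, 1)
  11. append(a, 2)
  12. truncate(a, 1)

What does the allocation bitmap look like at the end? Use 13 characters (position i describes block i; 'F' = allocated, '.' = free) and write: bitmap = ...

bitmap = F............

create(a): bitmap=F............ | a=[0]
create(b): bitmap=FF........... | a=[0] b=[1]
unlink(b): bitmap=F............ | a=[0]
create(b): bitmap=FF........... | a=[0] b=[1]
append(b, 3): bitmap=FFFFF........ | a=[0] b=[1, 2, 3, 4]
append(b, 3): bitmap=FFFFFFFF..... | a=[0] b=[1, 2, 3, 4, 5, 6, 7]
append(b, 2): bitmap=FFFFFFFFFF... | a=[0] b=[1, 2, 3, 4, 5, 6, 7, 8, 9]
unlink(b): bitmap=F............ | a=[0]
append(a, 1): bitmap=FF........... | a=[0, 1]
truncate(a, 1): bitmap=F............ | a=[0]
append(a, 2): bitmap=FFF.......... | a=[0, 1, 2]
truncate(a, 1): bitmap=F............ | a=[0]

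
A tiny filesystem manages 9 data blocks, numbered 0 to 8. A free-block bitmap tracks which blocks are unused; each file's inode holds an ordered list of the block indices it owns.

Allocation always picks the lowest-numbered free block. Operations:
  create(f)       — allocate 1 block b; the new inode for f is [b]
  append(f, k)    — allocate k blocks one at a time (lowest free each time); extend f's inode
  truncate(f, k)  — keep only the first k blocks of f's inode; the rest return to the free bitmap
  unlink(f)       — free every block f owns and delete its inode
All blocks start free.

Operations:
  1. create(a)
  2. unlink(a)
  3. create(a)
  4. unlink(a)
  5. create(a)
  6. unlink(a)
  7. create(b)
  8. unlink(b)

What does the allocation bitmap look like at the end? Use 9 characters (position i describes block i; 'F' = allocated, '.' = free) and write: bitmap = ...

bitmap = .........

  1. create(a)  ⇒  F........  {a→[0]}
  2. unlink(a)  ⇒  .........  {}
  3. create(a)  ⇒  F........  {a→[0]}
  4. unlink(a)  ⇒  .........  {}
  5. create(a)  ⇒  F........  {a→[0]}
  6. unlink(a)  ⇒  .........  {}
  7. create(b)  ⇒  F........  {b→[0]}
  8. unlink(b)  ⇒  .........  {}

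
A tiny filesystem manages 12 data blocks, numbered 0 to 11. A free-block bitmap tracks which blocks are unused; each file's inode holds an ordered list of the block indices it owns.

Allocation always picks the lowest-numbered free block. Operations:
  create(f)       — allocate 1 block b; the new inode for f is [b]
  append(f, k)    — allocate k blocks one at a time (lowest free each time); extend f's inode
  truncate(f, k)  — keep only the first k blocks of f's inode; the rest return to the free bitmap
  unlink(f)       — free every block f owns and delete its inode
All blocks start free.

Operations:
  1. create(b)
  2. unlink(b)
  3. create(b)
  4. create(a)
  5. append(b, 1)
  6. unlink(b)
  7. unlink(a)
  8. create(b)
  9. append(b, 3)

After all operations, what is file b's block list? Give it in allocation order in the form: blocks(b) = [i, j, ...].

blocks(b) = [0, 1, 2, 3]

after create(b) → b:[0]  free=[F...........]
after unlink(b) →   free=[............]
after create(b) → b:[0]  free=[F...........]
after create(a) → a:[1], b:[0]  free=[FF..........]
after append(b, 1) → a:[1], b:[0, 2]  free=[FFF.........]
after unlink(b) → a:[1]  free=[.F..........]
after unlink(a) →   free=[............]
after create(b) → b:[0]  free=[F...........]
after append(b, 3) → b:[0, 1, 2, 3]  free=[FFFF........]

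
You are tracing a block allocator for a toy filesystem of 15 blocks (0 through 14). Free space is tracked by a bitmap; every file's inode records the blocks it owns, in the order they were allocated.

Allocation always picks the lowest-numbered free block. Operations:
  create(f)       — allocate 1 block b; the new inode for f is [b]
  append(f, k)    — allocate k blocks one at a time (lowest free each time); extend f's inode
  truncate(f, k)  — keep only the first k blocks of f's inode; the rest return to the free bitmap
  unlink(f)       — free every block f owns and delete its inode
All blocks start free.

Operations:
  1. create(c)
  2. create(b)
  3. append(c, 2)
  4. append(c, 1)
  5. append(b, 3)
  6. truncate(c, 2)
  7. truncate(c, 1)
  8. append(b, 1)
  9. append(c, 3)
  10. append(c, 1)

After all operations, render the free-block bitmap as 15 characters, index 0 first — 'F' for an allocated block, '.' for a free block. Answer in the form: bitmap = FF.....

bitmap = FFFFFFFFFF.....

[1] create(c) — c=0 (map F..............)
[2] create(b) — b=1 c=0 (map FF.............)
[3] append(c, 2) — b=1 c=0,2,3 (map FFFF...........)
[4] append(c, 1) — b=1 c=0,2,3,4 (map FFFFF..........)
[5] append(b, 3) — b=1,5,6,7 c=0,2,3,4 (map FFFFFFFF.......)
[6] truncate(c, 2) — b=1,5,6,7 c=0,2 (map FFF..FFF.......)
[7] truncate(c, 1) — b=1,5,6,7 c=0 (map FF...FFF.......)
[8] append(b, 1) — b=1,5,6,7,2 c=0 (map FFF..FFF.......)
[9] append(c, 3) — b=1,5,6,7,2 c=0,3,4,8 (map FFFFFFFFF......)
[10] append(c, 1) — b=1,5,6,7,2 c=0,3,4,8,9 (map FFFFFFFFFF.....)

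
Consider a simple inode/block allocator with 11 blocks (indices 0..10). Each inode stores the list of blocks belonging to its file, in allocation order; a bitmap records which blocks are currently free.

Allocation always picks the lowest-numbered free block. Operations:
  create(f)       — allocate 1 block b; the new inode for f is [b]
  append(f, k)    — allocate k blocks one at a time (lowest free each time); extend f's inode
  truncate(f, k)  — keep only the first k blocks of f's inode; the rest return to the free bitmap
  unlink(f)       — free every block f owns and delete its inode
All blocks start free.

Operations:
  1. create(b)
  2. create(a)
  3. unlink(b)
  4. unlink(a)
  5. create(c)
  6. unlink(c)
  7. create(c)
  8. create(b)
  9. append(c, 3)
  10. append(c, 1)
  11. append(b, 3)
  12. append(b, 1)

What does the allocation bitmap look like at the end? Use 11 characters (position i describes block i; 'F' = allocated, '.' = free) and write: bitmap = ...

bitmap = FFFFFFFFFF.

after create(b) → b:[0]  free=[F..........]
after create(a) → a:[1], b:[0]  free=[FF.........]
after unlink(b) → a:[1]  free=[.F.........]
after unlink(a) →   free=[...........]
after create(c) → c:[0]  free=[F..........]
after unlink(c) →   free=[...........]
after create(c) → c:[0]  free=[F..........]
after create(b) → b:[1], c:[0]  free=[FF.........]
after append(c, 3) → b:[1], c:[0, 2, 3, 4]  free=[FFFFF......]
after append(c, 1) → b:[1], c:[0, 2, 3, 4, 5]  free=[FFFFFF.....]
after append(b, 3) → b:[1, 6, 7, 8], c:[0, 2, 3, 4, 5]  free=[FFFFFFFFF..]
after append(b, 1) → b:[1, 6, 7, 8, 9], c:[0, 2, 3, 4, 5]  free=[FFFFFFFFFF.]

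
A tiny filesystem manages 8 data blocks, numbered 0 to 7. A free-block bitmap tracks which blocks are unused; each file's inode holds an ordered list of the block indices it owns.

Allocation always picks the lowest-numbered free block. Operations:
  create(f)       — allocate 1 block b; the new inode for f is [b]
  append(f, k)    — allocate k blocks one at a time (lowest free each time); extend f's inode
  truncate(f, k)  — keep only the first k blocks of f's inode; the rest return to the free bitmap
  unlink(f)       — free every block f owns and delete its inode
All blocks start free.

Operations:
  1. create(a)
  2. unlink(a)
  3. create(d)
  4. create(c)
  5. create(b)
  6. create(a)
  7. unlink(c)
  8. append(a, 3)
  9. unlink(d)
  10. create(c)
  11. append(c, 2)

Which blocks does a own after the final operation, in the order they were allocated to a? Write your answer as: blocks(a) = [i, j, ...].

blocks(a) = [3, 1, 4, 5]

  1. create(a)  ⇒  F.......  {a→[0]}
  2. unlink(a)  ⇒  ........  {}
  3. create(d)  ⇒  F.......  {d→[0]}
  4. create(c)  ⇒  FF......  {c→[1]; d→[0]}
  5. create(b)  ⇒  FFF.....  {b→[2]; c→[1]; d→[0]}
  6. create(a)  ⇒  FFFF....  {a→[3]; b→[2]; c→[1]; d→[0]}
  7. unlink(c)  ⇒  F.FF....  {a→[3]; b→[2]; d→[0]}
  8. append(a, 3)  ⇒  FFFFFF..  {a→[3, 1, 4, 5]; b→[2]; d→[0]}
  9. unlink(d)  ⇒  .FFFFF..  {a→[3, 1, 4, 5]; b→[2]}
  10. create(c)  ⇒  FFFFFF..  {a→[3, 1, 4, 5]; b→[2]; c→[0]}
  11. append(c, 2)  ⇒  FFFFFFFF  {a→[3, 1, 4, 5]; b→[2]; c→[0, 6, 7]}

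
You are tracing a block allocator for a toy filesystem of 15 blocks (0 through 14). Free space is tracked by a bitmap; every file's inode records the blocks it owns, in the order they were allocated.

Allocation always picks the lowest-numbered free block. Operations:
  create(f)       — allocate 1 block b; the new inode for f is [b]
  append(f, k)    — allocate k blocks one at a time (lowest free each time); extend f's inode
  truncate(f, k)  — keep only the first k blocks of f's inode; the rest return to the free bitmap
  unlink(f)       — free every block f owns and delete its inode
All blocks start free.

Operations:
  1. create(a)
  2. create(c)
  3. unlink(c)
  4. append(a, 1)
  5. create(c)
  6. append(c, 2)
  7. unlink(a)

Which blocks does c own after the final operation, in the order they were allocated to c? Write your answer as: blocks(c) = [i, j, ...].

create(a): bitmap=F.............. | a=[0]
create(c): bitmap=FF............. | a=[0] c=[1]
unlink(c): bitmap=F.............. | a=[0]
append(a, 1): bitmap=FF............. | a=[0, 1]
create(c): bitmap=FFF............ | a=[0, 1] c=[2]
append(c, 2): bitmap=FFFFF.......... | a=[0, 1] c=[2, 3, 4]
unlink(a): bitmap=..FFF.......... | c=[2, 3, 4]

blocks(c) = [2, 3, 4]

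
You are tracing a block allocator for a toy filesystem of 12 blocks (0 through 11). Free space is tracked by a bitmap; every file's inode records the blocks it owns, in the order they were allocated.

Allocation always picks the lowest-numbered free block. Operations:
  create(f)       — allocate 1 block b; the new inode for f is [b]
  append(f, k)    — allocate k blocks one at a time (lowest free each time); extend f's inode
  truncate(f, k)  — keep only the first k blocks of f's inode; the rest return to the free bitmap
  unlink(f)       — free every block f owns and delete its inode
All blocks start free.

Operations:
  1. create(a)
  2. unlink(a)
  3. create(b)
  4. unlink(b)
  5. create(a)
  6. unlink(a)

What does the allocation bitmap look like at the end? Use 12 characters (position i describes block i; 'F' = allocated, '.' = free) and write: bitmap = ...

create(a): bitmap=F........... | a=[0]
unlink(a): bitmap=............ | 
create(b): bitmap=F........... | b=[0]
unlink(b): bitmap=............ | 
create(a): bitmap=F........... | a=[0]
unlink(a): bitmap=............ | 

bitmap = ............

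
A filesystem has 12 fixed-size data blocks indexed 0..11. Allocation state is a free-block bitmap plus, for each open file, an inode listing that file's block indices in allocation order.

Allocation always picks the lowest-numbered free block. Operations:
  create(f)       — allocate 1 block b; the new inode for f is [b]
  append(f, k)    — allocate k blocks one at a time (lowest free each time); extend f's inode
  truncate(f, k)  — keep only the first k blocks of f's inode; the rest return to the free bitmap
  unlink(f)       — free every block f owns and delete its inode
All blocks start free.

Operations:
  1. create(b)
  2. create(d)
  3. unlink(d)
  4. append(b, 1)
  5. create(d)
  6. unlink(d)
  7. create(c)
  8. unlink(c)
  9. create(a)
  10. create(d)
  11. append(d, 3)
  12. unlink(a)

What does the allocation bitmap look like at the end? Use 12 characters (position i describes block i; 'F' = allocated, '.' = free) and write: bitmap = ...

create(b): bitmap=F........... | b=[0]
create(d): bitmap=FF.......... | b=[0] d=[1]
unlink(d): bitmap=F........... | b=[0]
append(b, 1): bitmap=FF.......... | b=[0, 1]
create(d): bitmap=FFF......... | b=[0, 1] d=[2]
unlink(d): bitmap=FF.......... | b=[0, 1]
create(c): bitmap=FFF......... | b=[0, 1] c=[2]
unlink(c): bitmap=FF.......... | b=[0, 1]
create(a): bitmap=FFF......... | a=[2] b=[0, 1]
create(d): bitmap=FFFF........ | a=[2] b=[0, 1] d=[3]
append(d, 3): bitmap=FFFFFFF..... | a=[2] b=[0, 1] d=[3, 4, 5, 6]
unlink(a): bitmap=FF.FFFF..... | b=[0, 1] d=[3, 4, 5, 6]

bitmap = FF.FFFF.....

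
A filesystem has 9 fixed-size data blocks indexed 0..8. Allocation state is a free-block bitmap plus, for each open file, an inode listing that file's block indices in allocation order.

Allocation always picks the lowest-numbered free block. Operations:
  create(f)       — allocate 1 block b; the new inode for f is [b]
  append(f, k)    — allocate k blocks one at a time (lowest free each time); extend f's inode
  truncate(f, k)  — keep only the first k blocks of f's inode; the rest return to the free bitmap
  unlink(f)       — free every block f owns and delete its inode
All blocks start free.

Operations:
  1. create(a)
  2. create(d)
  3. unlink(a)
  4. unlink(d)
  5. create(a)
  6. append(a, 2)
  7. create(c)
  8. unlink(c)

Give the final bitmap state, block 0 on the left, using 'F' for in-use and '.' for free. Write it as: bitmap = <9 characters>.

bitmap = FFF......

  1. create(a)  ⇒  F........  {a→[0]}
  2. create(d)  ⇒  FF.......  {a→[0]; d→[1]}
  3. unlink(a)  ⇒  .F.......  {d→[1]}
  4. unlink(d)  ⇒  .........  {}
  5. create(a)  ⇒  F........  {a→[0]}
  6. append(a, 2)  ⇒  FFF......  {a→[0, 1, 2]}
  7. create(c)  ⇒  FFFF.....  {a→[0, 1, 2]; c→[3]}
  8. unlink(c)  ⇒  FFF......  {a→[0, 1, 2]}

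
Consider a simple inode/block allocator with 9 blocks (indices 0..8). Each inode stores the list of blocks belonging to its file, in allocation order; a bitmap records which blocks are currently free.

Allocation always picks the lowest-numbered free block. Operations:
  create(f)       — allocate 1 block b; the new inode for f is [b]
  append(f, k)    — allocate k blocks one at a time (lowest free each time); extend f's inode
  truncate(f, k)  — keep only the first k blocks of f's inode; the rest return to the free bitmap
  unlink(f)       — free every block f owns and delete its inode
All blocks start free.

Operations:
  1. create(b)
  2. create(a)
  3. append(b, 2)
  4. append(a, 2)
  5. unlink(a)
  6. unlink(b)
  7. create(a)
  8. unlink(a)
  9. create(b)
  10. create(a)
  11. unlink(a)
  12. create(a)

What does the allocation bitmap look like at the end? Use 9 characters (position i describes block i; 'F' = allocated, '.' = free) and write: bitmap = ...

after create(b) → b:[0]  free=[F........]
after create(a) → a:[1], b:[0]  free=[FF.......]
after append(b, 2) → a:[1], b:[0, 2, 3]  free=[FFFF.....]
after append(a, 2) → a:[1, 4, 5], b:[0, 2, 3]  free=[FFFFFF...]
after unlink(a) → b:[0, 2, 3]  free=[F.FF.....]
after unlink(b) →   free=[.........]
after create(a) → a:[0]  free=[F........]
after unlink(a) →   free=[.........]
after create(b) → b:[0]  free=[F........]
after create(a) → a:[1], b:[0]  free=[FF.......]
after unlink(a) → b:[0]  free=[F........]
after create(a) → a:[1], b:[0]  free=[FF.......]

bitmap = FF.......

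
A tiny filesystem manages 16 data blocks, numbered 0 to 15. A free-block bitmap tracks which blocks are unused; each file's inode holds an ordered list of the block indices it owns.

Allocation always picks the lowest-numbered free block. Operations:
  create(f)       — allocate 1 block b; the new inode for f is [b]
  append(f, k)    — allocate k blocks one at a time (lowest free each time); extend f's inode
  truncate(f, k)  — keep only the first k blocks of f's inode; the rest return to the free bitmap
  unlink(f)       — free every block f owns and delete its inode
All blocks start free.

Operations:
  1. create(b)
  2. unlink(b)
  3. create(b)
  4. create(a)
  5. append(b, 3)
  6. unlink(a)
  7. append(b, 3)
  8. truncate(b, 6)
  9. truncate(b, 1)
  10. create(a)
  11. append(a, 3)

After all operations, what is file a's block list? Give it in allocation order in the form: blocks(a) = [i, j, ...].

after create(b) → b:[0]  free=[F...............]
after unlink(b) →   free=[................]
after create(b) → b:[0]  free=[F...............]
after create(a) → a:[1], b:[0]  free=[FF..............]
after append(b, 3) → a:[1], b:[0, 2, 3, 4]  free=[FFFFF...........]
after unlink(a) → b:[0, 2, 3, 4]  free=[F.FFF...........]
after append(b, 3) → b:[0, 2, 3, 4, 1, 5, 6]  free=[FFFFFFF.........]
after truncate(b, 6) → b:[0, 2, 3, 4, 1, 5]  free=[FFFFFF..........]
after truncate(b, 1) → b:[0]  free=[F...............]
after create(a) → a:[1], b:[0]  free=[FF..............]
after append(a, 3) → a:[1, 2, 3, 4], b:[0]  free=[FFFFF...........]

blocks(a) = [1, 2, 3, 4]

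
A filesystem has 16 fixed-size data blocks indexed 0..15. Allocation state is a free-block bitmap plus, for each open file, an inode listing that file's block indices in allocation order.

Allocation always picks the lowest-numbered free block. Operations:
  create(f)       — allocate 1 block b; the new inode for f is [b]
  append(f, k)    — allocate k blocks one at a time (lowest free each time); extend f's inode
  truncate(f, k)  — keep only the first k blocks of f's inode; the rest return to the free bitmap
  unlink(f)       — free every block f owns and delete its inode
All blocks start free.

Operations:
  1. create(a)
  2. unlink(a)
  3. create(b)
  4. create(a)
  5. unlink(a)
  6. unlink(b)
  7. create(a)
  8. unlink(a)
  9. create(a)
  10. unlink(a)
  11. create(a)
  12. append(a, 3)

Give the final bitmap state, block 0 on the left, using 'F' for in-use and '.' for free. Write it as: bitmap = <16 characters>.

  1. create(a)  ⇒  F...............  {a→[0]}
  2. unlink(a)  ⇒  ................  {}
  3. create(b)  ⇒  F...............  {b→[0]}
  4. create(a)  ⇒  FF..............  {a→[1]; b→[0]}
  5. unlink(a)  ⇒  F...............  {b→[0]}
  6. unlink(b)  ⇒  ................  {}
  7. create(a)  ⇒  F...............  {a→[0]}
  8. unlink(a)  ⇒  ................  {}
  9. create(a)  ⇒  F...............  {a→[0]}
  10. unlink(a)  ⇒  ................  {}
  11. create(a)  ⇒  F...............  {a→[0]}
  12. append(a, 3)  ⇒  FFFF............  {a→[0, 1, 2, 3]}

bitmap = FFFF............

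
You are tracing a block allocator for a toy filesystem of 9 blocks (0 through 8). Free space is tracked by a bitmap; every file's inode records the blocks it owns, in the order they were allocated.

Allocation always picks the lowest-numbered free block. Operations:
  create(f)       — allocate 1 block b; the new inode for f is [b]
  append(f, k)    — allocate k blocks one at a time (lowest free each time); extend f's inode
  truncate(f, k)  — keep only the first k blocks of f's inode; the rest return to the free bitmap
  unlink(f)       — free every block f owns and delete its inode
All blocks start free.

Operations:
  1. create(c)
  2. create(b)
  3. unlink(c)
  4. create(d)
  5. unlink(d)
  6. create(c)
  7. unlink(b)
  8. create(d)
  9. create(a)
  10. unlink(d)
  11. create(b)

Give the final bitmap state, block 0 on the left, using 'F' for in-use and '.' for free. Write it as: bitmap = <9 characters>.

after create(c) → c:[0]  free=[F........]
after create(b) → b:[1], c:[0]  free=[FF.......]
after unlink(c) → b:[1]  free=[.F.......]
after create(d) → b:[1], d:[0]  free=[FF.......]
after unlink(d) → b:[1]  free=[.F.......]
after create(c) → b:[1], c:[0]  free=[FF.......]
after unlink(b) → c:[0]  free=[F........]
after create(d) → c:[0], d:[1]  free=[FF.......]
after create(a) → a:[2], c:[0], d:[1]  free=[FFF......]
after unlink(d) → a:[2], c:[0]  free=[F.F......]
after create(b) → a:[2], b:[1], c:[0]  free=[FFF......]

bitmap = FFF......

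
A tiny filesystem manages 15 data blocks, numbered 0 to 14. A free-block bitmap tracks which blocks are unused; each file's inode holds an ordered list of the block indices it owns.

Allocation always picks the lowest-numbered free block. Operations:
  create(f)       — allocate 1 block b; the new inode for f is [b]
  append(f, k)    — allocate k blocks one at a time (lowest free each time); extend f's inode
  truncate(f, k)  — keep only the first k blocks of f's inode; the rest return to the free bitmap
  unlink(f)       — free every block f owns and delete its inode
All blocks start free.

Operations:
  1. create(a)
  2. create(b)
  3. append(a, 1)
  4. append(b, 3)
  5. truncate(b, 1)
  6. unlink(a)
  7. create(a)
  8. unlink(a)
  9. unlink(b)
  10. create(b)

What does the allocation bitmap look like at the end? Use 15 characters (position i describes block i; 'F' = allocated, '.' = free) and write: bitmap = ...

bitmap = F..............

after create(a) → a:[0]  free=[F..............]
after create(b) → a:[0], b:[1]  free=[FF.............]
after append(a, 1) → a:[0, 2], b:[1]  free=[FFF............]
after append(b, 3) → a:[0, 2], b:[1, 3, 4, 5]  free=[FFFFFF.........]
after truncate(b, 1) → a:[0, 2], b:[1]  free=[FFF............]
after unlink(a) → b:[1]  free=[.F.............]
after create(a) → a:[0], b:[1]  free=[FF.............]
after unlink(a) → b:[1]  free=[.F.............]
after unlink(b) →   free=[...............]
after create(b) → b:[0]  free=[F..............]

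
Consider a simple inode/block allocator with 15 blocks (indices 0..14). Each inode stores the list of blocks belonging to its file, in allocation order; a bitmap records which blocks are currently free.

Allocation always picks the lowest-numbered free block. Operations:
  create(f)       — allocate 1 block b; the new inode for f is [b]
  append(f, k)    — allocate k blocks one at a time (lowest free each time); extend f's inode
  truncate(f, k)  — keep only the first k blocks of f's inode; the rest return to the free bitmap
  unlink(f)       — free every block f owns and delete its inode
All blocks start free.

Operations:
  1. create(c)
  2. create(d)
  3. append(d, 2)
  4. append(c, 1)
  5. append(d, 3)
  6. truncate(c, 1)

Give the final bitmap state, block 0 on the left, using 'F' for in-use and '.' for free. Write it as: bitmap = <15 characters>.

[1] create(c) — c=0 (map F..............)
[2] create(d) — c=0 d=1 (map FF.............)
[3] append(d, 2) — c=0 d=1,2,3 (map FFFF...........)
[4] append(c, 1) — c=0,4 d=1,2,3 (map FFFFF..........)
[5] append(d, 3) — c=0,4 d=1,2,3,5,6,7 (map FFFFFFFF.......)
[6] truncate(c, 1) — c=0 d=1,2,3,5,6,7 (map FFFF.FFF.......)

bitmap = FFFF.FFF.......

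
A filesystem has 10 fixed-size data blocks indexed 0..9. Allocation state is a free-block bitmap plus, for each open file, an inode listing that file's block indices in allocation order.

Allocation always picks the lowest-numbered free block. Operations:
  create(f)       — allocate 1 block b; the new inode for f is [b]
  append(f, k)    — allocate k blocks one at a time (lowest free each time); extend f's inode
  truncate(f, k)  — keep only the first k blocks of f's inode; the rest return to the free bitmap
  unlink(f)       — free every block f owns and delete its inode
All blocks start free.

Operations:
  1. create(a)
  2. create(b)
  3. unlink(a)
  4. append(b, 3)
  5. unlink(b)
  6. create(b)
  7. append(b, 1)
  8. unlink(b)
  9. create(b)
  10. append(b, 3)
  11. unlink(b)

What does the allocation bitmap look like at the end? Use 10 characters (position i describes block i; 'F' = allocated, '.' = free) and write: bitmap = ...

after create(a) → a:[0]  free=[F.........]
after create(b) → a:[0], b:[1]  free=[FF........]
after unlink(a) → b:[1]  free=[.F........]
after append(b, 3) → b:[1, 0, 2, 3]  free=[FFFF......]
after unlink(b) →   free=[..........]
after create(b) → b:[0]  free=[F.........]
after append(b, 1) → b:[0, 1]  free=[FF........]
after unlink(b) →   free=[..........]
after create(b) → b:[0]  free=[F.........]
after append(b, 3) → b:[0, 1, 2, 3]  free=[FFFF......]
after unlink(b) →   free=[..........]

bitmap = ..........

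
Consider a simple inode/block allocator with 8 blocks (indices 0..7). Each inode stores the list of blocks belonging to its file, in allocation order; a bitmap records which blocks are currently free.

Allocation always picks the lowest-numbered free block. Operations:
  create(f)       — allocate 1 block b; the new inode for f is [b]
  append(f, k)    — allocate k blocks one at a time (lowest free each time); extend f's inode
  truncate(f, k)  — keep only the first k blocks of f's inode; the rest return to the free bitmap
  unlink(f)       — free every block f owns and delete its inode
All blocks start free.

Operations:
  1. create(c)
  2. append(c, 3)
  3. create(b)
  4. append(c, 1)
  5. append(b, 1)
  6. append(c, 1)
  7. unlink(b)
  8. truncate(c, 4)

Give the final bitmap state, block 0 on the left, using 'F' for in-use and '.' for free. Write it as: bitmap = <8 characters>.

  1. create(c)  ⇒  F.......  {c→[0]}
  2. append(c, 3)  ⇒  FFFF....  {c→[0, 1, 2, 3]}
  3. create(b)  ⇒  FFFFF...  {b→[4]; c→[0, 1, 2, 3]}
  4. append(c, 1)  ⇒  FFFFFF..  {b→[4]; c→[0, 1, 2, 3, 5]}
  5. append(b, 1)  ⇒  FFFFFFF.  {b→[4, 6]; c→[0, 1, 2, 3, 5]}
  6. append(c, 1)  ⇒  FFFFFFFF  {b→[4, 6]; c→[0, 1, 2, 3, 5, 7]}
  7. unlink(b)  ⇒  FFFF.F.F  {c→[0, 1, 2, 3, 5, 7]}
  8. truncate(c, 4)  ⇒  FFFF....  {c→[0, 1, 2, 3]}

bitmap = FFFF....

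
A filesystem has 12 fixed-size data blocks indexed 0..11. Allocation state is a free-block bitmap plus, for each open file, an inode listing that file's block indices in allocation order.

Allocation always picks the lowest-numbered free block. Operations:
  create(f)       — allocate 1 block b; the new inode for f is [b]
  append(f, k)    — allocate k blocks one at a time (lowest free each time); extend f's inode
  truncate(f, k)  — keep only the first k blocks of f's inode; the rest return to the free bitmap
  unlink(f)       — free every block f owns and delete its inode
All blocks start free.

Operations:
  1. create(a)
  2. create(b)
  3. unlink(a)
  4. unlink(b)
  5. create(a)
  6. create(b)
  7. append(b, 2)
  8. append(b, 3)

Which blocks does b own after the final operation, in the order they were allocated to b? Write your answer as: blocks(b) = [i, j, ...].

[1] create(a) — a=0 (map F...........)
[2] create(b) — a=0 b=1 (map FF..........)
[3] unlink(a) — b=1 (map .F..........)
[4] unlink(b) —  (map ............)
[5] create(a) — a=0 (map F...........)
[6] create(b) — a=0 b=1 (map FF..........)
[7] append(b, 2) — a=0 b=1,2,3 (map FFFF........)
[8] append(b, 3) — a=0 b=1,2,3,4,5,6 (map FFFFFFF.....)

blocks(b) = [1, 2, 3, 4, 5, 6]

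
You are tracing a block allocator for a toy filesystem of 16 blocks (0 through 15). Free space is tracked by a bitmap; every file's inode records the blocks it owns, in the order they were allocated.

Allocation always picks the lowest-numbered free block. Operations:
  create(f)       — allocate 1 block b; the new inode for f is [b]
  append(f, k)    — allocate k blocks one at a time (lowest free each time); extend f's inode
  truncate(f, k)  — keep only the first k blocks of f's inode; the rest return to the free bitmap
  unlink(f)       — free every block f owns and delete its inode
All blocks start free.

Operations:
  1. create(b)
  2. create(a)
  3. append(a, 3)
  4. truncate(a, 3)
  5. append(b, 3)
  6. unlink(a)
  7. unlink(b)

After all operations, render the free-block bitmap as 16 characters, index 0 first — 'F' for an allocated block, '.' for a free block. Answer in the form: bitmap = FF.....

bitmap = ................

after create(b) → b:[0]  free=[F...............]
after create(a) → a:[1], b:[0]  free=[FF..............]
after append(a, 3) → a:[1, 2, 3, 4], b:[0]  free=[FFFFF...........]
after truncate(a, 3) → a:[1, 2, 3], b:[0]  free=[FFFF............]
after append(b, 3) → a:[1, 2, 3], b:[0, 4, 5, 6]  free=[FFFFFFF.........]
after unlink(a) → b:[0, 4, 5, 6]  free=[F...FFF.........]
after unlink(b) →   free=[................]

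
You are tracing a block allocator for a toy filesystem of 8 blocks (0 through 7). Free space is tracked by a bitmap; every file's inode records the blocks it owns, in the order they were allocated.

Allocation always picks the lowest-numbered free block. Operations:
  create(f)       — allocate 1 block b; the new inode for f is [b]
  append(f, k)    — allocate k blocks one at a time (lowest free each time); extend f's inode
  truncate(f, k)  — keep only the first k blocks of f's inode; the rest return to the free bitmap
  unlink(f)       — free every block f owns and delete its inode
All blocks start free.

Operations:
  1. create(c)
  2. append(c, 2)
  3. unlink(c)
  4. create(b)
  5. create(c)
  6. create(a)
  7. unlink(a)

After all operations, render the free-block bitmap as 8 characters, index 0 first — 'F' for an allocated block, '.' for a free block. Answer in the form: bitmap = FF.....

bitmap = FF......

create(c): bitmap=F....... | c=[0]
append(c, 2): bitmap=FFF..... | c=[0, 1, 2]
unlink(c): bitmap=........ | 
create(b): bitmap=F....... | b=[0]
create(c): bitmap=FF...... | b=[0] c=[1]
create(a): bitmap=FFF..... | a=[2] b=[0] c=[1]
unlink(a): bitmap=FF...... | b=[0] c=[1]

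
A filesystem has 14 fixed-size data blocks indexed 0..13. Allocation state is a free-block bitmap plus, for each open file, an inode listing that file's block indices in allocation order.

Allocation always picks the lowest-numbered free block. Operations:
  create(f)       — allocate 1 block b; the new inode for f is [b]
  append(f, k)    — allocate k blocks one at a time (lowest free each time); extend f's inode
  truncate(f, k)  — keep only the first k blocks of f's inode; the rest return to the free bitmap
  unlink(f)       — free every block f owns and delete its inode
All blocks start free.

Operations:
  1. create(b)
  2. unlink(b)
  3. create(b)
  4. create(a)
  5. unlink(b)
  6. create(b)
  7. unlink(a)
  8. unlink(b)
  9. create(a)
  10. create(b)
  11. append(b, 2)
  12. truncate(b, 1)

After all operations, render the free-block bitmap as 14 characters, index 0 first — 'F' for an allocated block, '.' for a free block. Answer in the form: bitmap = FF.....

create(b): bitmap=F............. | b=[0]
unlink(b): bitmap=.............. | 
create(b): bitmap=F............. | b=[0]
create(a): bitmap=FF............ | a=[1] b=[0]
unlink(b): bitmap=.F............ | a=[1]
create(b): bitmap=FF............ | a=[1] b=[0]
unlink(a): bitmap=F............. | b=[0]
unlink(b): bitmap=.............. | 
create(a): bitmap=F............. | a=[0]
create(b): bitmap=FF............ | a=[0] b=[1]
append(b, 2): bitmap=FFFF.......... | a=[0] b=[1, 2, 3]
truncate(b, 1): bitmap=FF............ | a=[0] b=[1]

bitmap = FF............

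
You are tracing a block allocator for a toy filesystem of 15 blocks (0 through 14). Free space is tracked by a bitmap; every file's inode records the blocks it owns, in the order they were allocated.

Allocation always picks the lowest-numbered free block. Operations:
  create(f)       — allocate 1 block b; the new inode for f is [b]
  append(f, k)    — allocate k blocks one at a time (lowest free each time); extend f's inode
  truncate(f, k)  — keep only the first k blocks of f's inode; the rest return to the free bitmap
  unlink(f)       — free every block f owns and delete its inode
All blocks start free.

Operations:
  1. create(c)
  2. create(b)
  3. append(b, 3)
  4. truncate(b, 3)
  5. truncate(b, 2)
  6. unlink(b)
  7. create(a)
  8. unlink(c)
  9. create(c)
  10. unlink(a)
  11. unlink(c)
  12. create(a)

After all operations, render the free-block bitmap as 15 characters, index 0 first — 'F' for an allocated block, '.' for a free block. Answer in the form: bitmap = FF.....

bitmap = F..............

after create(c) → c:[0]  free=[F..............]
after create(b) → b:[1], c:[0]  free=[FF.............]
after append(b, 3) → b:[1, 2, 3, 4], c:[0]  free=[FFFFF..........]
after truncate(b, 3) → b:[1, 2, 3], c:[0]  free=[FFFF...........]
after truncate(b, 2) → b:[1, 2], c:[0]  free=[FFF............]
after unlink(b) → c:[0]  free=[F..............]
after create(a) → a:[1], c:[0]  free=[FF.............]
after unlink(c) → a:[1]  free=[.F.............]
after create(c) → a:[1], c:[0]  free=[FF.............]
after unlink(a) → c:[0]  free=[F..............]
after unlink(c) →   free=[...............]
after create(a) → a:[0]  free=[F..............]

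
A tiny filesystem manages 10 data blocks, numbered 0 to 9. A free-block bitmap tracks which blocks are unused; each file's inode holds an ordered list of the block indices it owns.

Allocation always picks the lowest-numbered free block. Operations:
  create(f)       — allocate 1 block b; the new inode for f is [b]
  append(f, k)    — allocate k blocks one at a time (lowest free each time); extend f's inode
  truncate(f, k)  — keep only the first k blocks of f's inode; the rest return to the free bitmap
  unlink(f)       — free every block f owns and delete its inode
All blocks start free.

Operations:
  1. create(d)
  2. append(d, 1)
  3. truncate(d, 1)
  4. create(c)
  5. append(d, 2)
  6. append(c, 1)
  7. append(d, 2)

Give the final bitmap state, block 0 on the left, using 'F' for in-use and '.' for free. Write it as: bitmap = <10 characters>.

[1] create(d) — d=0 (map F.........)
[2] append(d, 1) — d=0,1 (map FF........)
[3] truncate(d, 1) — d=0 (map F.........)
[4] create(c) — c=1 d=0 (map FF........)
[5] append(d, 2) — c=1 d=0,2,3 (map FFFF......)
[6] append(c, 1) — c=1,4 d=0,2,3 (map FFFFF.....)
[7] append(d, 2) — c=1,4 d=0,2,3,5,6 (map FFFFFFF...)

bitmap = FFFFFFF...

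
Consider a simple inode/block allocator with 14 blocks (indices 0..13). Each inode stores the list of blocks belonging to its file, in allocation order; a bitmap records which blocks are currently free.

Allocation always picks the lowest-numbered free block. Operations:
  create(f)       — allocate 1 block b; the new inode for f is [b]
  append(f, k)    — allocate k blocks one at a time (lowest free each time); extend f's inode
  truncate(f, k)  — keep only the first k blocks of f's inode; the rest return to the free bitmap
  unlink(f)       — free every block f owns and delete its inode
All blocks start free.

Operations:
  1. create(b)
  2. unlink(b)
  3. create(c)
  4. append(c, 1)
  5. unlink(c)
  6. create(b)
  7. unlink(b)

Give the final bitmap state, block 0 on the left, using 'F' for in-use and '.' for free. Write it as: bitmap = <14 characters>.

create(b): bitmap=F............. | b=[0]
unlink(b): bitmap=.............. | 
create(c): bitmap=F............. | c=[0]
append(c, 1): bitmap=FF............ | c=[0, 1]
unlink(c): bitmap=.............. | 
create(b): bitmap=F............. | b=[0]
unlink(b): bitmap=.............. | 

bitmap = ..............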